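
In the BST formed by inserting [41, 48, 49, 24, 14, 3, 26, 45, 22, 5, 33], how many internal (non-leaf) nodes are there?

Tree built from: [41, 48, 49, 24, 14, 3, 26, 45, 22, 5, 33]
Tree (level-order array): [41, 24, 48, 14, 26, 45, 49, 3, 22, None, 33, None, None, None, None, None, 5]
Rule: An internal node has at least one child.
Per-node child counts:
  node 41: 2 child(ren)
  node 24: 2 child(ren)
  node 14: 2 child(ren)
  node 3: 1 child(ren)
  node 5: 0 child(ren)
  node 22: 0 child(ren)
  node 26: 1 child(ren)
  node 33: 0 child(ren)
  node 48: 2 child(ren)
  node 45: 0 child(ren)
  node 49: 0 child(ren)
Matching nodes: [41, 24, 14, 3, 26, 48]
Count of internal (non-leaf) nodes: 6


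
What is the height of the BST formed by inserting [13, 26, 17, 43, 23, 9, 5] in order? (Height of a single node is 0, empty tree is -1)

Insertion order: [13, 26, 17, 43, 23, 9, 5]
Tree (level-order array): [13, 9, 26, 5, None, 17, 43, None, None, None, 23]
Compute height bottom-up (empty subtree = -1):
  height(5) = 1 + max(-1, -1) = 0
  height(9) = 1 + max(0, -1) = 1
  height(23) = 1 + max(-1, -1) = 0
  height(17) = 1 + max(-1, 0) = 1
  height(43) = 1 + max(-1, -1) = 0
  height(26) = 1 + max(1, 0) = 2
  height(13) = 1 + max(1, 2) = 3
Height = 3


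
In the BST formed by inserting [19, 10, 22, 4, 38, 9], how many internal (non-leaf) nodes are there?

Tree built from: [19, 10, 22, 4, 38, 9]
Tree (level-order array): [19, 10, 22, 4, None, None, 38, None, 9]
Rule: An internal node has at least one child.
Per-node child counts:
  node 19: 2 child(ren)
  node 10: 1 child(ren)
  node 4: 1 child(ren)
  node 9: 0 child(ren)
  node 22: 1 child(ren)
  node 38: 0 child(ren)
Matching nodes: [19, 10, 4, 22]
Count of internal (non-leaf) nodes: 4


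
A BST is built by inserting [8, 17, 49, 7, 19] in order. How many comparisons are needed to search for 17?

Search path for 17: 8 -> 17
Found: True
Comparisons: 2


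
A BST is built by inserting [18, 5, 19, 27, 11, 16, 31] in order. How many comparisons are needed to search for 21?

Search path for 21: 18 -> 19 -> 27
Found: False
Comparisons: 3


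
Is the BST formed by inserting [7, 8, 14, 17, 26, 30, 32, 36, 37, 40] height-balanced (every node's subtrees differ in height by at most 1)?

Tree (level-order array): [7, None, 8, None, 14, None, 17, None, 26, None, 30, None, 32, None, 36, None, 37, None, 40]
Definition: a tree is height-balanced if, at every node, |h(left) - h(right)| <= 1 (empty subtree has height -1).
Bottom-up per-node check:
  node 40: h_left=-1, h_right=-1, diff=0 [OK], height=0
  node 37: h_left=-1, h_right=0, diff=1 [OK], height=1
  node 36: h_left=-1, h_right=1, diff=2 [FAIL (|-1-1|=2 > 1)], height=2
  node 32: h_left=-1, h_right=2, diff=3 [FAIL (|-1-2|=3 > 1)], height=3
  node 30: h_left=-1, h_right=3, diff=4 [FAIL (|-1-3|=4 > 1)], height=4
  node 26: h_left=-1, h_right=4, diff=5 [FAIL (|-1-4|=5 > 1)], height=5
  node 17: h_left=-1, h_right=5, diff=6 [FAIL (|-1-5|=6 > 1)], height=6
  node 14: h_left=-1, h_right=6, diff=7 [FAIL (|-1-6|=7 > 1)], height=7
  node 8: h_left=-1, h_right=7, diff=8 [FAIL (|-1-7|=8 > 1)], height=8
  node 7: h_left=-1, h_right=8, diff=9 [FAIL (|-1-8|=9 > 1)], height=9
Node 36 violates the condition: |-1 - 1| = 2 > 1.
Result: Not balanced


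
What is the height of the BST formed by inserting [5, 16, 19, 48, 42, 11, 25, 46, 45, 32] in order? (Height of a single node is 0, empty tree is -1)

Insertion order: [5, 16, 19, 48, 42, 11, 25, 46, 45, 32]
Tree (level-order array): [5, None, 16, 11, 19, None, None, None, 48, 42, None, 25, 46, None, 32, 45]
Compute height bottom-up (empty subtree = -1):
  height(11) = 1 + max(-1, -1) = 0
  height(32) = 1 + max(-1, -1) = 0
  height(25) = 1 + max(-1, 0) = 1
  height(45) = 1 + max(-1, -1) = 0
  height(46) = 1 + max(0, -1) = 1
  height(42) = 1 + max(1, 1) = 2
  height(48) = 1 + max(2, -1) = 3
  height(19) = 1 + max(-1, 3) = 4
  height(16) = 1 + max(0, 4) = 5
  height(5) = 1 + max(-1, 5) = 6
Height = 6


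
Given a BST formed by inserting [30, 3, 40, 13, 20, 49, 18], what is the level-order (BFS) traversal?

Tree insertion order: [30, 3, 40, 13, 20, 49, 18]
Tree (level-order array): [30, 3, 40, None, 13, None, 49, None, 20, None, None, 18]
BFS from the root, enqueuing left then right child of each popped node:
  queue [30] -> pop 30, enqueue [3, 40], visited so far: [30]
  queue [3, 40] -> pop 3, enqueue [13], visited so far: [30, 3]
  queue [40, 13] -> pop 40, enqueue [49], visited so far: [30, 3, 40]
  queue [13, 49] -> pop 13, enqueue [20], visited so far: [30, 3, 40, 13]
  queue [49, 20] -> pop 49, enqueue [none], visited so far: [30, 3, 40, 13, 49]
  queue [20] -> pop 20, enqueue [18], visited so far: [30, 3, 40, 13, 49, 20]
  queue [18] -> pop 18, enqueue [none], visited so far: [30, 3, 40, 13, 49, 20, 18]
Result: [30, 3, 40, 13, 49, 20, 18]


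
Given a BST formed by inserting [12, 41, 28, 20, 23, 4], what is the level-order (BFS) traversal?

Tree insertion order: [12, 41, 28, 20, 23, 4]
Tree (level-order array): [12, 4, 41, None, None, 28, None, 20, None, None, 23]
BFS from the root, enqueuing left then right child of each popped node:
  queue [12] -> pop 12, enqueue [4, 41], visited so far: [12]
  queue [4, 41] -> pop 4, enqueue [none], visited so far: [12, 4]
  queue [41] -> pop 41, enqueue [28], visited so far: [12, 4, 41]
  queue [28] -> pop 28, enqueue [20], visited so far: [12, 4, 41, 28]
  queue [20] -> pop 20, enqueue [23], visited so far: [12, 4, 41, 28, 20]
  queue [23] -> pop 23, enqueue [none], visited so far: [12, 4, 41, 28, 20, 23]
Result: [12, 4, 41, 28, 20, 23]


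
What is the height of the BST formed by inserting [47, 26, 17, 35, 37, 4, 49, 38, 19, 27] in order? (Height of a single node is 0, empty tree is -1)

Insertion order: [47, 26, 17, 35, 37, 4, 49, 38, 19, 27]
Tree (level-order array): [47, 26, 49, 17, 35, None, None, 4, 19, 27, 37, None, None, None, None, None, None, None, 38]
Compute height bottom-up (empty subtree = -1):
  height(4) = 1 + max(-1, -1) = 0
  height(19) = 1 + max(-1, -1) = 0
  height(17) = 1 + max(0, 0) = 1
  height(27) = 1 + max(-1, -1) = 0
  height(38) = 1 + max(-1, -1) = 0
  height(37) = 1 + max(-1, 0) = 1
  height(35) = 1 + max(0, 1) = 2
  height(26) = 1 + max(1, 2) = 3
  height(49) = 1 + max(-1, -1) = 0
  height(47) = 1 + max(3, 0) = 4
Height = 4


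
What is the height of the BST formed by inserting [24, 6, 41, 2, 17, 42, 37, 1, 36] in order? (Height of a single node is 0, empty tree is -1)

Insertion order: [24, 6, 41, 2, 17, 42, 37, 1, 36]
Tree (level-order array): [24, 6, 41, 2, 17, 37, 42, 1, None, None, None, 36]
Compute height bottom-up (empty subtree = -1):
  height(1) = 1 + max(-1, -1) = 0
  height(2) = 1 + max(0, -1) = 1
  height(17) = 1 + max(-1, -1) = 0
  height(6) = 1 + max(1, 0) = 2
  height(36) = 1 + max(-1, -1) = 0
  height(37) = 1 + max(0, -1) = 1
  height(42) = 1 + max(-1, -1) = 0
  height(41) = 1 + max(1, 0) = 2
  height(24) = 1 + max(2, 2) = 3
Height = 3


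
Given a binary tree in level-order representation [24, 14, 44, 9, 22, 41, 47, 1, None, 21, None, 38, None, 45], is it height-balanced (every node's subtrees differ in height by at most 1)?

Tree (level-order array): [24, 14, 44, 9, 22, 41, 47, 1, None, 21, None, 38, None, 45]
Definition: a tree is height-balanced if, at every node, |h(left) - h(right)| <= 1 (empty subtree has height -1).
Bottom-up per-node check:
  node 1: h_left=-1, h_right=-1, diff=0 [OK], height=0
  node 9: h_left=0, h_right=-1, diff=1 [OK], height=1
  node 21: h_left=-1, h_right=-1, diff=0 [OK], height=0
  node 22: h_left=0, h_right=-1, diff=1 [OK], height=1
  node 14: h_left=1, h_right=1, diff=0 [OK], height=2
  node 38: h_left=-1, h_right=-1, diff=0 [OK], height=0
  node 41: h_left=0, h_right=-1, diff=1 [OK], height=1
  node 45: h_left=-1, h_right=-1, diff=0 [OK], height=0
  node 47: h_left=0, h_right=-1, diff=1 [OK], height=1
  node 44: h_left=1, h_right=1, diff=0 [OK], height=2
  node 24: h_left=2, h_right=2, diff=0 [OK], height=3
All nodes satisfy the balance condition.
Result: Balanced


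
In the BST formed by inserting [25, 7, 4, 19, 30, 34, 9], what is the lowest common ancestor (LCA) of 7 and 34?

Tree insertion order: [25, 7, 4, 19, 30, 34, 9]
Tree (level-order array): [25, 7, 30, 4, 19, None, 34, None, None, 9]
In a BST, the LCA of p=7, q=34 is the first node v on the
root-to-leaf path with p <= v <= q (go left if both < v, right if both > v).
Walk from root:
  at 25: 7 <= 25 <= 34, this is the LCA
LCA = 25


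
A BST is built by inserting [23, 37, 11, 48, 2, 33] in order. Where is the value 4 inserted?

Starting tree (level order): [23, 11, 37, 2, None, 33, 48]
Insertion path: 23 -> 11 -> 2
Result: insert 4 as right child of 2
Final tree (level order): [23, 11, 37, 2, None, 33, 48, None, 4]


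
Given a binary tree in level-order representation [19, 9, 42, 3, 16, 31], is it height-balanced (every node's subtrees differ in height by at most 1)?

Tree (level-order array): [19, 9, 42, 3, 16, 31]
Definition: a tree is height-balanced if, at every node, |h(left) - h(right)| <= 1 (empty subtree has height -1).
Bottom-up per-node check:
  node 3: h_left=-1, h_right=-1, diff=0 [OK], height=0
  node 16: h_left=-1, h_right=-1, diff=0 [OK], height=0
  node 9: h_left=0, h_right=0, diff=0 [OK], height=1
  node 31: h_left=-1, h_right=-1, diff=0 [OK], height=0
  node 42: h_left=0, h_right=-1, diff=1 [OK], height=1
  node 19: h_left=1, h_right=1, diff=0 [OK], height=2
All nodes satisfy the balance condition.
Result: Balanced


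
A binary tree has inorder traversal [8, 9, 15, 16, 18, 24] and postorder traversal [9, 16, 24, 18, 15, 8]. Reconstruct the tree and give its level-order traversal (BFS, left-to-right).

Inorder:   [8, 9, 15, 16, 18, 24]
Postorder: [9, 16, 24, 18, 15, 8]
Algorithm: postorder visits root last, so walk postorder right-to-left;
each value is the root of the current inorder slice — split it at that
value, recurse on the right subtree first, then the left.
Recursive splits:
  root=8; inorder splits into left=[], right=[9, 15, 16, 18, 24]
  root=15; inorder splits into left=[9], right=[16, 18, 24]
  root=18; inorder splits into left=[16], right=[24]
  root=24; inorder splits into left=[], right=[]
  root=16; inorder splits into left=[], right=[]
  root=9; inorder splits into left=[], right=[]
Reconstructed level-order: [8, 15, 9, 18, 16, 24]


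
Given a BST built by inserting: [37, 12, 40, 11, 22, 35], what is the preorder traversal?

Tree insertion order: [37, 12, 40, 11, 22, 35]
Tree (level-order array): [37, 12, 40, 11, 22, None, None, None, None, None, 35]
Preorder traversal: [37, 12, 11, 22, 35, 40]


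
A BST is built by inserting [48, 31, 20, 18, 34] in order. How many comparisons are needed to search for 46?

Search path for 46: 48 -> 31 -> 34
Found: False
Comparisons: 3


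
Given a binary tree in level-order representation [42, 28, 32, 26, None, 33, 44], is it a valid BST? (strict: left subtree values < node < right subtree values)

Level-order array: [42, 28, 32, 26, None, 33, 44]
Validate using subtree bounds (lo, hi): at each node, require lo < value < hi,
then recurse left with hi=value and right with lo=value.
Preorder trace (stopping at first violation):
  at node 42 with bounds (-inf, +inf): OK
  at node 28 with bounds (-inf, 42): OK
  at node 26 with bounds (-inf, 28): OK
  at node 32 with bounds (42, +inf): VIOLATION
Node 32 violates its bound: not (42 < 32 < +inf).
Result: Not a valid BST


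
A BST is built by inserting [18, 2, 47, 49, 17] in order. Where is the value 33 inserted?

Starting tree (level order): [18, 2, 47, None, 17, None, 49]
Insertion path: 18 -> 47
Result: insert 33 as left child of 47
Final tree (level order): [18, 2, 47, None, 17, 33, 49]


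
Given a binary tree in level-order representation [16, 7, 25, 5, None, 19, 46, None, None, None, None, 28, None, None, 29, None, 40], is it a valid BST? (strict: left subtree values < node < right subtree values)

Level-order array: [16, 7, 25, 5, None, 19, 46, None, None, None, None, 28, None, None, 29, None, 40]
Validate using subtree bounds (lo, hi): at each node, require lo < value < hi,
then recurse left with hi=value and right with lo=value.
Preorder trace (stopping at first violation):
  at node 16 with bounds (-inf, +inf): OK
  at node 7 with bounds (-inf, 16): OK
  at node 5 with bounds (-inf, 7): OK
  at node 25 with bounds (16, +inf): OK
  at node 19 with bounds (16, 25): OK
  at node 46 with bounds (25, +inf): OK
  at node 28 with bounds (25, 46): OK
  at node 29 with bounds (28, 46): OK
  at node 40 with bounds (29, 46): OK
No violation found at any node.
Result: Valid BST


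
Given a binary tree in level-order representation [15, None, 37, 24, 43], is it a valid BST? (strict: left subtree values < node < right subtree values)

Level-order array: [15, None, 37, 24, 43]
Validate using subtree bounds (lo, hi): at each node, require lo < value < hi,
then recurse left with hi=value and right with lo=value.
Preorder trace (stopping at first violation):
  at node 15 with bounds (-inf, +inf): OK
  at node 37 with bounds (15, +inf): OK
  at node 24 with bounds (15, 37): OK
  at node 43 with bounds (37, +inf): OK
No violation found at any node.
Result: Valid BST


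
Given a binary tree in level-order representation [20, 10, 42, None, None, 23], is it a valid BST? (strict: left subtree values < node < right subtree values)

Level-order array: [20, 10, 42, None, None, 23]
Validate using subtree bounds (lo, hi): at each node, require lo < value < hi,
then recurse left with hi=value and right with lo=value.
Preorder trace (stopping at first violation):
  at node 20 with bounds (-inf, +inf): OK
  at node 10 with bounds (-inf, 20): OK
  at node 42 with bounds (20, +inf): OK
  at node 23 with bounds (20, 42): OK
No violation found at any node.
Result: Valid BST


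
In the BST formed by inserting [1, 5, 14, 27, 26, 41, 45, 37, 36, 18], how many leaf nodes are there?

Tree built from: [1, 5, 14, 27, 26, 41, 45, 37, 36, 18]
Tree (level-order array): [1, None, 5, None, 14, None, 27, 26, 41, 18, None, 37, 45, None, None, 36]
Rule: A leaf has 0 children.
Per-node child counts:
  node 1: 1 child(ren)
  node 5: 1 child(ren)
  node 14: 1 child(ren)
  node 27: 2 child(ren)
  node 26: 1 child(ren)
  node 18: 0 child(ren)
  node 41: 2 child(ren)
  node 37: 1 child(ren)
  node 36: 0 child(ren)
  node 45: 0 child(ren)
Matching nodes: [18, 36, 45]
Count of leaf nodes: 3


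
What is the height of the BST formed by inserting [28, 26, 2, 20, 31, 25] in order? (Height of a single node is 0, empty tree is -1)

Insertion order: [28, 26, 2, 20, 31, 25]
Tree (level-order array): [28, 26, 31, 2, None, None, None, None, 20, None, 25]
Compute height bottom-up (empty subtree = -1):
  height(25) = 1 + max(-1, -1) = 0
  height(20) = 1 + max(-1, 0) = 1
  height(2) = 1 + max(-1, 1) = 2
  height(26) = 1 + max(2, -1) = 3
  height(31) = 1 + max(-1, -1) = 0
  height(28) = 1 + max(3, 0) = 4
Height = 4


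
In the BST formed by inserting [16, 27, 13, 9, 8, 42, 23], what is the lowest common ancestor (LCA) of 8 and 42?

Tree insertion order: [16, 27, 13, 9, 8, 42, 23]
Tree (level-order array): [16, 13, 27, 9, None, 23, 42, 8]
In a BST, the LCA of p=8, q=42 is the first node v on the
root-to-leaf path with p <= v <= q (go left if both < v, right if both > v).
Walk from root:
  at 16: 8 <= 16 <= 42, this is the LCA
LCA = 16


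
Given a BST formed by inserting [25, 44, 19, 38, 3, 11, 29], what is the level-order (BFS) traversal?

Tree insertion order: [25, 44, 19, 38, 3, 11, 29]
Tree (level-order array): [25, 19, 44, 3, None, 38, None, None, 11, 29]
BFS from the root, enqueuing left then right child of each popped node:
  queue [25] -> pop 25, enqueue [19, 44], visited so far: [25]
  queue [19, 44] -> pop 19, enqueue [3], visited so far: [25, 19]
  queue [44, 3] -> pop 44, enqueue [38], visited so far: [25, 19, 44]
  queue [3, 38] -> pop 3, enqueue [11], visited so far: [25, 19, 44, 3]
  queue [38, 11] -> pop 38, enqueue [29], visited so far: [25, 19, 44, 3, 38]
  queue [11, 29] -> pop 11, enqueue [none], visited so far: [25, 19, 44, 3, 38, 11]
  queue [29] -> pop 29, enqueue [none], visited so far: [25, 19, 44, 3, 38, 11, 29]
Result: [25, 19, 44, 3, 38, 11, 29]


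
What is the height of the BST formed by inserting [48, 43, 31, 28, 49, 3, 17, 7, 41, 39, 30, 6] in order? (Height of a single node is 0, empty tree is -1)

Insertion order: [48, 43, 31, 28, 49, 3, 17, 7, 41, 39, 30, 6]
Tree (level-order array): [48, 43, 49, 31, None, None, None, 28, 41, 3, 30, 39, None, None, 17, None, None, None, None, 7, None, 6]
Compute height bottom-up (empty subtree = -1):
  height(6) = 1 + max(-1, -1) = 0
  height(7) = 1 + max(0, -1) = 1
  height(17) = 1 + max(1, -1) = 2
  height(3) = 1 + max(-1, 2) = 3
  height(30) = 1 + max(-1, -1) = 0
  height(28) = 1 + max(3, 0) = 4
  height(39) = 1 + max(-1, -1) = 0
  height(41) = 1 + max(0, -1) = 1
  height(31) = 1 + max(4, 1) = 5
  height(43) = 1 + max(5, -1) = 6
  height(49) = 1 + max(-1, -1) = 0
  height(48) = 1 + max(6, 0) = 7
Height = 7


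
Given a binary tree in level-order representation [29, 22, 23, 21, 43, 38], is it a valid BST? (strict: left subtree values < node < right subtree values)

Level-order array: [29, 22, 23, 21, 43, 38]
Validate using subtree bounds (lo, hi): at each node, require lo < value < hi,
then recurse left with hi=value and right with lo=value.
Preorder trace (stopping at first violation):
  at node 29 with bounds (-inf, +inf): OK
  at node 22 with bounds (-inf, 29): OK
  at node 21 with bounds (-inf, 22): OK
  at node 43 with bounds (22, 29): VIOLATION
Node 43 violates its bound: not (22 < 43 < 29).
Result: Not a valid BST


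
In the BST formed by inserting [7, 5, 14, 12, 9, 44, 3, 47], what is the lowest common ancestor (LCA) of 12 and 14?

Tree insertion order: [7, 5, 14, 12, 9, 44, 3, 47]
Tree (level-order array): [7, 5, 14, 3, None, 12, 44, None, None, 9, None, None, 47]
In a BST, the LCA of p=12, q=14 is the first node v on the
root-to-leaf path with p <= v <= q (go left if both < v, right if both > v).
Walk from root:
  at 7: both 12 and 14 > 7, go right
  at 14: 12 <= 14 <= 14, this is the LCA
LCA = 14


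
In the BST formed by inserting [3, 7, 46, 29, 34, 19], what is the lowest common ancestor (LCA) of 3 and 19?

Tree insertion order: [3, 7, 46, 29, 34, 19]
Tree (level-order array): [3, None, 7, None, 46, 29, None, 19, 34]
In a BST, the LCA of p=3, q=19 is the first node v on the
root-to-leaf path with p <= v <= q (go left if both < v, right if both > v).
Walk from root:
  at 3: 3 <= 3 <= 19, this is the LCA
LCA = 3


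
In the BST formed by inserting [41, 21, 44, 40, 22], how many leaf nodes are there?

Tree built from: [41, 21, 44, 40, 22]
Tree (level-order array): [41, 21, 44, None, 40, None, None, 22]
Rule: A leaf has 0 children.
Per-node child counts:
  node 41: 2 child(ren)
  node 21: 1 child(ren)
  node 40: 1 child(ren)
  node 22: 0 child(ren)
  node 44: 0 child(ren)
Matching nodes: [22, 44]
Count of leaf nodes: 2


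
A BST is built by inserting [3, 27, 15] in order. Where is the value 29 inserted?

Starting tree (level order): [3, None, 27, 15]
Insertion path: 3 -> 27
Result: insert 29 as right child of 27
Final tree (level order): [3, None, 27, 15, 29]


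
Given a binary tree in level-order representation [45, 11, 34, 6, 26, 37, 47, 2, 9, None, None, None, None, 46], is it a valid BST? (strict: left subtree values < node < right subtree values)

Level-order array: [45, 11, 34, 6, 26, 37, 47, 2, 9, None, None, None, None, 46]
Validate using subtree bounds (lo, hi): at each node, require lo < value < hi,
then recurse left with hi=value and right with lo=value.
Preorder trace (stopping at first violation):
  at node 45 with bounds (-inf, +inf): OK
  at node 11 with bounds (-inf, 45): OK
  at node 6 with bounds (-inf, 11): OK
  at node 2 with bounds (-inf, 6): OK
  at node 9 with bounds (6, 11): OK
  at node 26 with bounds (11, 45): OK
  at node 34 with bounds (45, +inf): VIOLATION
Node 34 violates its bound: not (45 < 34 < +inf).
Result: Not a valid BST


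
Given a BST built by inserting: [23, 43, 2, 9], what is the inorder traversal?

Tree insertion order: [23, 43, 2, 9]
Tree (level-order array): [23, 2, 43, None, 9]
Inorder traversal: [2, 9, 23, 43]


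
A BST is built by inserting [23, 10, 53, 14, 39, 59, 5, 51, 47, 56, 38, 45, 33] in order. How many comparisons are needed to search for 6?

Search path for 6: 23 -> 10 -> 5
Found: False
Comparisons: 3


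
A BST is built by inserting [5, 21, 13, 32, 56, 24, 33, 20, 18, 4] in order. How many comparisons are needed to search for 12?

Search path for 12: 5 -> 21 -> 13
Found: False
Comparisons: 3


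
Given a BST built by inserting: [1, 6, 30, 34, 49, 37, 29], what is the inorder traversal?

Tree insertion order: [1, 6, 30, 34, 49, 37, 29]
Tree (level-order array): [1, None, 6, None, 30, 29, 34, None, None, None, 49, 37]
Inorder traversal: [1, 6, 29, 30, 34, 37, 49]


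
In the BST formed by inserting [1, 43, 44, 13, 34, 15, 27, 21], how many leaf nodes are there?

Tree built from: [1, 43, 44, 13, 34, 15, 27, 21]
Tree (level-order array): [1, None, 43, 13, 44, None, 34, None, None, 15, None, None, 27, 21]
Rule: A leaf has 0 children.
Per-node child counts:
  node 1: 1 child(ren)
  node 43: 2 child(ren)
  node 13: 1 child(ren)
  node 34: 1 child(ren)
  node 15: 1 child(ren)
  node 27: 1 child(ren)
  node 21: 0 child(ren)
  node 44: 0 child(ren)
Matching nodes: [21, 44]
Count of leaf nodes: 2


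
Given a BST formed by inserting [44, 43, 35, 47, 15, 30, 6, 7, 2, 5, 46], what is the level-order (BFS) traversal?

Tree insertion order: [44, 43, 35, 47, 15, 30, 6, 7, 2, 5, 46]
Tree (level-order array): [44, 43, 47, 35, None, 46, None, 15, None, None, None, 6, 30, 2, 7, None, None, None, 5]
BFS from the root, enqueuing left then right child of each popped node:
  queue [44] -> pop 44, enqueue [43, 47], visited so far: [44]
  queue [43, 47] -> pop 43, enqueue [35], visited so far: [44, 43]
  queue [47, 35] -> pop 47, enqueue [46], visited so far: [44, 43, 47]
  queue [35, 46] -> pop 35, enqueue [15], visited so far: [44, 43, 47, 35]
  queue [46, 15] -> pop 46, enqueue [none], visited so far: [44, 43, 47, 35, 46]
  queue [15] -> pop 15, enqueue [6, 30], visited so far: [44, 43, 47, 35, 46, 15]
  queue [6, 30] -> pop 6, enqueue [2, 7], visited so far: [44, 43, 47, 35, 46, 15, 6]
  queue [30, 2, 7] -> pop 30, enqueue [none], visited so far: [44, 43, 47, 35, 46, 15, 6, 30]
  queue [2, 7] -> pop 2, enqueue [5], visited so far: [44, 43, 47, 35, 46, 15, 6, 30, 2]
  queue [7, 5] -> pop 7, enqueue [none], visited so far: [44, 43, 47, 35, 46, 15, 6, 30, 2, 7]
  queue [5] -> pop 5, enqueue [none], visited so far: [44, 43, 47, 35, 46, 15, 6, 30, 2, 7, 5]
Result: [44, 43, 47, 35, 46, 15, 6, 30, 2, 7, 5]


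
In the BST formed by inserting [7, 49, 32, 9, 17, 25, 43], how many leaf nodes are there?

Tree built from: [7, 49, 32, 9, 17, 25, 43]
Tree (level-order array): [7, None, 49, 32, None, 9, 43, None, 17, None, None, None, 25]
Rule: A leaf has 0 children.
Per-node child counts:
  node 7: 1 child(ren)
  node 49: 1 child(ren)
  node 32: 2 child(ren)
  node 9: 1 child(ren)
  node 17: 1 child(ren)
  node 25: 0 child(ren)
  node 43: 0 child(ren)
Matching nodes: [25, 43]
Count of leaf nodes: 2


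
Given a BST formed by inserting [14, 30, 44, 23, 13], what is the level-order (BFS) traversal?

Tree insertion order: [14, 30, 44, 23, 13]
Tree (level-order array): [14, 13, 30, None, None, 23, 44]
BFS from the root, enqueuing left then right child of each popped node:
  queue [14] -> pop 14, enqueue [13, 30], visited so far: [14]
  queue [13, 30] -> pop 13, enqueue [none], visited so far: [14, 13]
  queue [30] -> pop 30, enqueue [23, 44], visited so far: [14, 13, 30]
  queue [23, 44] -> pop 23, enqueue [none], visited so far: [14, 13, 30, 23]
  queue [44] -> pop 44, enqueue [none], visited so far: [14, 13, 30, 23, 44]
Result: [14, 13, 30, 23, 44]


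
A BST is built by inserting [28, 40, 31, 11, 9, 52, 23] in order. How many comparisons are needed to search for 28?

Search path for 28: 28
Found: True
Comparisons: 1


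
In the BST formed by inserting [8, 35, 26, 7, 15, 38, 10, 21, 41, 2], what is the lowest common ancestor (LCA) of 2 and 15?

Tree insertion order: [8, 35, 26, 7, 15, 38, 10, 21, 41, 2]
Tree (level-order array): [8, 7, 35, 2, None, 26, 38, None, None, 15, None, None, 41, 10, 21]
In a BST, the LCA of p=2, q=15 is the first node v on the
root-to-leaf path with p <= v <= q (go left if both < v, right if both > v).
Walk from root:
  at 8: 2 <= 8 <= 15, this is the LCA
LCA = 8


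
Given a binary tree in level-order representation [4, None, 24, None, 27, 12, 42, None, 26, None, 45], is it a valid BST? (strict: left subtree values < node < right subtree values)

Level-order array: [4, None, 24, None, 27, 12, 42, None, 26, None, 45]
Validate using subtree bounds (lo, hi): at each node, require lo < value < hi,
then recurse left with hi=value and right with lo=value.
Preorder trace (stopping at first violation):
  at node 4 with bounds (-inf, +inf): OK
  at node 24 with bounds (4, +inf): OK
  at node 27 with bounds (24, +inf): OK
  at node 12 with bounds (24, 27): VIOLATION
Node 12 violates its bound: not (24 < 12 < 27).
Result: Not a valid BST


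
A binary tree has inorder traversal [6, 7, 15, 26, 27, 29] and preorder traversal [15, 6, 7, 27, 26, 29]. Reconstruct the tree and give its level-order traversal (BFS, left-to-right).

Inorder:  [6, 7, 15, 26, 27, 29]
Preorder: [15, 6, 7, 27, 26, 29]
Algorithm: preorder visits root first, so consume preorder in order;
for each root, split the current inorder slice at that value into
left-subtree inorder and right-subtree inorder, then recurse.
Recursive splits:
  root=15; inorder splits into left=[6, 7], right=[26, 27, 29]
  root=6; inorder splits into left=[], right=[7]
  root=7; inorder splits into left=[], right=[]
  root=27; inorder splits into left=[26], right=[29]
  root=26; inorder splits into left=[], right=[]
  root=29; inorder splits into left=[], right=[]
Reconstructed level-order: [15, 6, 27, 7, 26, 29]


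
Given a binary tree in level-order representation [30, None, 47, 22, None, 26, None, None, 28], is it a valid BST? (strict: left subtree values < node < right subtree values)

Level-order array: [30, None, 47, 22, None, 26, None, None, 28]
Validate using subtree bounds (lo, hi): at each node, require lo < value < hi,
then recurse left with hi=value and right with lo=value.
Preorder trace (stopping at first violation):
  at node 30 with bounds (-inf, +inf): OK
  at node 47 with bounds (30, +inf): OK
  at node 22 with bounds (30, 47): VIOLATION
Node 22 violates its bound: not (30 < 22 < 47).
Result: Not a valid BST


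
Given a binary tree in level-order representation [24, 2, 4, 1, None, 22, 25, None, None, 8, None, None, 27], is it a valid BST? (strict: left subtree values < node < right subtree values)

Level-order array: [24, 2, 4, 1, None, 22, 25, None, None, 8, None, None, 27]
Validate using subtree bounds (lo, hi): at each node, require lo < value < hi,
then recurse left with hi=value and right with lo=value.
Preorder trace (stopping at first violation):
  at node 24 with bounds (-inf, +inf): OK
  at node 2 with bounds (-inf, 24): OK
  at node 1 with bounds (-inf, 2): OK
  at node 4 with bounds (24, +inf): VIOLATION
Node 4 violates its bound: not (24 < 4 < +inf).
Result: Not a valid BST


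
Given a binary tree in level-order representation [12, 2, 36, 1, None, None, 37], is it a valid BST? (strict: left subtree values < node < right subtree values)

Level-order array: [12, 2, 36, 1, None, None, 37]
Validate using subtree bounds (lo, hi): at each node, require lo < value < hi,
then recurse left with hi=value and right with lo=value.
Preorder trace (stopping at first violation):
  at node 12 with bounds (-inf, +inf): OK
  at node 2 with bounds (-inf, 12): OK
  at node 1 with bounds (-inf, 2): OK
  at node 36 with bounds (12, +inf): OK
  at node 37 with bounds (36, +inf): OK
No violation found at any node.
Result: Valid BST


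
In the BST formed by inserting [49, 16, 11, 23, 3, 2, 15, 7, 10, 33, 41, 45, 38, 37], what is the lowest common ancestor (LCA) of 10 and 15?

Tree insertion order: [49, 16, 11, 23, 3, 2, 15, 7, 10, 33, 41, 45, 38, 37]
Tree (level-order array): [49, 16, None, 11, 23, 3, 15, None, 33, 2, 7, None, None, None, 41, None, None, None, 10, 38, 45, None, None, 37]
In a BST, the LCA of p=10, q=15 is the first node v on the
root-to-leaf path with p <= v <= q (go left if both < v, right if both > v).
Walk from root:
  at 49: both 10 and 15 < 49, go left
  at 16: both 10 and 15 < 16, go left
  at 11: 10 <= 11 <= 15, this is the LCA
LCA = 11


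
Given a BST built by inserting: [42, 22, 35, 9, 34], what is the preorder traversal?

Tree insertion order: [42, 22, 35, 9, 34]
Tree (level-order array): [42, 22, None, 9, 35, None, None, 34]
Preorder traversal: [42, 22, 9, 35, 34]


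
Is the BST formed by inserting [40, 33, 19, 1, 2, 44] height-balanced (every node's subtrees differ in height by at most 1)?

Tree (level-order array): [40, 33, 44, 19, None, None, None, 1, None, None, 2]
Definition: a tree is height-balanced if, at every node, |h(left) - h(right)| <= 1 (empty subtree has height -1).
Bottom-up per-node check:
  node 2: h_left=-1, h_right=-1, diff=0 [OK], height=0
  node 1: h_left=-1, h_right=0, diff=1 [OK], height=1
  node 19: h_left=1, h_right=-1, diff=2 [FAIL (|1--1|=2 > 1)], height=2
  node 33: h_left=2, h_right=-1, diff=3 [FAIL (|2--1|=3 > 1)], height=3
  node 44: h_left=-1, h_right=-1, diff=0 [OK], height=0
  node 40: h_left=3, h_right=0, diff=3 [FAIL (|3-0|=3 > 1)], height=4
Node 19 violates the condition: |1 - -1| = 2 > 1.
Result: Not balanced


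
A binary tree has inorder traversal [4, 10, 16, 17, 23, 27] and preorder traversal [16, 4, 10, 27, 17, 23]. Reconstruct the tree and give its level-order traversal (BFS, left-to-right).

Inorder:  [4, 10, 16, 17, 23, 27]
Preorder: [16, 4, 10, 27, 17, 23]
Algorithm: preorder visits root first, so consume preorder in order;
for each root, split the current inorder slice at that value into
left-subtree inorder and right-subtree inorder, then recurse.
Recursive splits:
  root=16; inorder splits into left=[4, 10], right=[17, 23, 27]
  root=4; inorder splits into left=[], right=[10]
  root=10; inorder splits into left=[], right=[]
  root=27; inorder splits into left=[17, 23], right=[]
  root=17; inorder splits into left=[], right=[23]
  root=23; inorder splits into left=[], right=[]
Reconstructed level-order: [16, 4, 27, 10, 17, 23]


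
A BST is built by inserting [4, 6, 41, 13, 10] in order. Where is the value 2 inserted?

Starting tree (level order): [4, None, 6, None, 41, 13, None, 10]
Insertion path: 4
Result: insert 2 as left child of 4
Final tree (level order): [4, 2, 6, None, None, None, 41, 13, None, 10]


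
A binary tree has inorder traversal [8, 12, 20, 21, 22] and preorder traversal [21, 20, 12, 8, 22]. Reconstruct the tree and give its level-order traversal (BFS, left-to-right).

Inorder:  [8, 12, 20, 21, 22]
Preorder: [21, 20, 12, 8, 22]
Algorithm: preorder visits root first, so consume preorder in order;
for each root, split the current inorder slice at that value into
left-subtree inorder and right-subtree inorder, then recurse.
Recursive splits:
  root=21; inorder splits into left=[8, 12, 20], right=[22]
  root=20; inorder splits into left=[8, 12], right=[]
  root=12; inorder splits into left=[8], right=[]
  root=8; inorder splits into left=[], right=[]
  root=22; inorder splits into left=[], right=[]
Reconstructed level-order: [21, 20, 22, 12, 8]


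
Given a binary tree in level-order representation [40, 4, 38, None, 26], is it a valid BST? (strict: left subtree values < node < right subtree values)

Level-order array: [40, 4, 38, None, 26]
Validate using subtree bounds (lo, hi): at each node, require lo < value < hi,
then recurse left with hi=value and right with lo=value.
Preorder trace (stopping at first violation):
  at node 40 with bounds (-inf, +inf): OK
  at node 4 with bounds (-inf, 40): OK
  at node 26 with bounds (4, 40): OK
  at node 38 with bounds (40, +inf): VIOLATION
Node 38 violates its bound: not (40 < 38 < +inf).
Result: Not a valid BST


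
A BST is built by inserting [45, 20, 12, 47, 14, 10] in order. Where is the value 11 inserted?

Starting tree (level order): [45, 20, 47, 12, None, None, None, 10, 14]
Insertion path: 45 -> 20 -> 12 -> 10
Result: insert 11 as right child of 10
Final tree (level order): [45, 20, 47, 12, None, None, None, 10, 14, None, 11]


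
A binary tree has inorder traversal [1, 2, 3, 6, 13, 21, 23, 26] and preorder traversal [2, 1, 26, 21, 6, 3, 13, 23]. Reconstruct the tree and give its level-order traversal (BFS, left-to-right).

Inorder:  [1, 2, 3, 6, 13, 21, 23, 26]
Preorder: [2, 1, 26, 21, 6, 3, 13, 23]
Algorithm: preorder visits root first, so consume preorder in order;
for each root, split the current inorder slice at that value into
left-subtree inorder and right-subtree inorder, then recurse.
Recursive splits:
  root=2; inorder splits into left=[1], right=[3, 6, 13, 21, 23, 26]
  root=1; inorder splits into left=[], right=[]
  root=26; inorder splits into left=[3, 6, 13, 21, 23], right=[]
  root=21; inorder splits into left=[3, 6, 13], right=[23]
  root=6; inorder splits into left=[3], right=[13]
  root=3; inorder splits into left=[], right=[]
  root=13; inorder splits into left=[], right=[]
  root=23; inorder splits into left=[], right=[]
Reconstructed level-order: [2, 1, 26, 21, 6, 23, 3, 13]


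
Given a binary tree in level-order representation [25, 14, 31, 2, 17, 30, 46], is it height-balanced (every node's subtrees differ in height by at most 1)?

Tree (level-order array): [25, 14, 31, 2, 17, 30, 46]
Definition: a tree is height-balanced if, at every node, |h(left) - h(right)| <= 1 (empty subtree has height -1).
Bottom-up per-node check:
  node 2: h_left=-1, h_right=-1, diff=0 [OK], height=0
  node 17: h_left=-1, h_right=-1, diff=0 [OK], height=0
  node 14: h_left=0, h_right=0, diff=0 [OK], height=1
  node 30: h_left=-1, h_right=-1, diff=0 [OK], height=0
  node 46: h_left=-1, h_right=-1, diff=0 [OK], height=0
  node 31: h_left=0, h_right=0, diff=0 [OK], height=1
  node 25: h_left=1, h_right=1, diff=0 [OK], height=2
All nodes satisfy the balance condition.
Result: Balanced


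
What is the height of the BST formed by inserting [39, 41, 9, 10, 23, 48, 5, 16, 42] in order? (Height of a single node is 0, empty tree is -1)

Insertion order: [39, 41, 9, 10, 23, 48, 5, 16, 42]
Tree (level-order array): [39, 9, 41, 5, 10, None, 48, None, None, None, 23, 42, None, 16]
Compute height bottom-up (empty subtree = -1):
  height(5) = 1 + max(-1, -1) = 0
  height(16) = 1 + max(-1, -1) = 0
  height(23) = 1 + max(0, -1) = 1
  height(10) = 1 + max(-1, 1) = 2
  height(9) = 1 + max(0, 2) = 3
  height(42) = 1 + max(-1, -1) = 0
  height(48) = 1 + max(0, -1) = 1
  height(41) = 1 + max(-1, 1) = 2
  height(39) = 1 + max(3, 2) = 4
Height = 4


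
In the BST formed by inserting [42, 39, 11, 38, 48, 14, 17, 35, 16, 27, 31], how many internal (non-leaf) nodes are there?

Tree built from: [42, 39, 11, 38, 48, 14, 17, 35, 16, 27, 31]
Tree (level-order array): [42, 39, 48, 11, None, None, None, None, 38, 14, None, None, 17, 16, 35, None, None, 27, None, None, 31]
Rule: An internal node has at least one child.
Per-node child counts:
  node 42: 2 child(ren)
  node 39: 1 child(ren)
  node 11: 1 child(ren)
  node 38: 1 child(ren)
  node 14: 1 child(ren)
  node 17: 2 child(ren)
  node 16: 0 child(ren)
  node 35: 1 child(ren)
  node 27: 1 child(ren)
  node 31: 0 child(ren)
  node 48: 0 child(ren)
Matching nodes: [42, 39, 11, 38, 14, 17, 35, 27]
Count of internal (non-leaf) nodes: 8


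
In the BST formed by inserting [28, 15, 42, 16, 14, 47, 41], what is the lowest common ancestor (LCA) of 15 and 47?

Tree insertion order: [28, 15, 42, 16, 14, 47, 41]
Tree (level-order array): [28, 15, 42, 14, 16, 41, 47]
In a BST, the LCA of p=15, q=47 is the first node v on the
root-to-leaf path with p <= v <= q (go left if both < v, right if both > v).
Walk from root:
  at 28: 15 <= 28 <= 47, this is the LCA
LCA = 28


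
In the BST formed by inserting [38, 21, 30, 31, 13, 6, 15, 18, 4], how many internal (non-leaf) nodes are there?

Tree built from: [38, 21, 30, 31, 13, 6, 15, 18, 4]
Tree (level-order array): [38, 21, None, 13, 30, 6, 15, None, 31, 4, None, None, 18]
Rule: An internal node has at least one child.
Per-node child counts:
  node 38: 1 child(ren)
  node 21: 2 child(ren)
  node 13: 2 child(ren)
  node 6: 1 child(ren)
  node 4: 0 child(ren)
  node 15: 1 child(ren)
  node 18: 0 child(ren)
  node 30: 1 child(ren)
  node 31: 0 child(ren)
Matching nodes: [38, 21, 13, 6, 15, 30]
Count of internal (non-leaf) nodes: 6


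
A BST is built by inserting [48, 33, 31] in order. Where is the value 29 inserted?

Starting tree (level order): [48, 33, None, 31]
Insertion path: 48 -> 33 -> 31
Result: insert 29 as left child of 31
Final tree (level order): [48, 33, None, 31, None, 29]


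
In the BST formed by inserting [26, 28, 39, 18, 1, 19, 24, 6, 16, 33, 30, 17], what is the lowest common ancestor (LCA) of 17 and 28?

Tree insertion order: [26, 28, 39, 18, 1, 19, 24, 6, 16, 33, 30, 17]
Tree (level-order array): [26, 18, 28, 1, 19, None, 39, None, 6, None, 24, 33, None, None, 16, None, None, 30, None, None, 17]
In a BST, the LCA of p=17, q=28 is the first node v on the
root-to-leaf path with p <= v <= q (go left if both < v, right if both > v).
Walk from root:
  at 26: 17 <= 26 <= 28, this is the LCA
LCA = 26


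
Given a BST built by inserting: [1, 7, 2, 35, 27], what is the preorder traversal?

Tree insertion order: [1, 7, 2, 35, 27]
Tree (level-order array): [1, None, 7, 2, 35, None, None, 27]
Preorder traversal: [1, 7, 2, 35, 27]


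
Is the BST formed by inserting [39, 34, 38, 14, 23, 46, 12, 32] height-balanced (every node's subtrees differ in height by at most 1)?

Tree (level-order array): [39, 34, 46, 14, 38, None, None, 12, 23, None, None, None, None, None, 32]
Definition: a tree is height-balanced if, at every node, |h(left) - h(right)| <= 1 (empty subtree has height -1).
Bottom-up per-node check:
  node 12: h_left=-1, h_right=-1, diff=0 [OK], height=0
  node 32: h_left=-1, h_right=-1, diff=0 [OK], height=0
  node 23: h_left=-1, h_right=0, diff=1 [OK], height=1
  node 14: h_left=0, h_right=1, diff=1 [OK], height=2
  node 38: h_left=-1, h_right=-1, diff=0 [OK], height=0
  node 34: h_left=2, h_right=0, diff=2 [FAIL (|2-0|=2 > 1)], height=3
  node 46: h_left=-1, h_right=-1, diff=0 [OK], height=0
  node 39: h_left=3, h_right=0, diff=3 [FAIL (|3-0|=3 > 1)], height=4
Node 34 violates the condition: |2 - 0| = 2 > 1.
Result: Not balanced


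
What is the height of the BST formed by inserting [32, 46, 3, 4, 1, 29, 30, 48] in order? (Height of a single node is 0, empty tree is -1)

Insertion order: [32, 46, 3, 4, 1, 29, 30, 48]
Tree (level-order array): [32, 3, 46, 1, 4, None, 48, None, None, None, 29, None, None, None, 30]
Compute height bottom-up (empty subtree = -1):
  height(1) = 1 + max(-1, -1) = 0
  height(30) = 1 + max(-1, -1) = 0
  height(29) = 1 + max(-1, 0) = 1
  height(4) = 1 + max(-1, 1) = 2
  height(3) = 1 + max(0, 2) = 3
  height(48) = 1 + max(-1, -1) = 0
  height(46) = 1 + max(-1, 0) = 1
  height(32) = 1 + max(3, 1) = 4
Height = 4


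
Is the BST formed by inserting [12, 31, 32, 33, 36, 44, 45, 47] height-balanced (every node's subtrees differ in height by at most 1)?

Tree (level-order array): [12, None, 31, None, 32, None, 33, None, 36, None, 44, None, 45, None, 47]
Definition: a tree is height-balanced if, at every node, |h(left) - h(right)| <= 1 (empty subtree has height -1).
Bottom-up per-node check:
  node 47: h_left=-1, h_right=-1, diff=0 [OK], height=0
  node 45: h_left=-1, h_right=0, diff=1 [OK], height=1
  node 44: h_left=-1, h_right=1, diff=2 [FAIL (|-1-1|=2 > 1)], height=2
  node 36: h_left=-1, h_right=2, diff=3 [FAIL (|-1-2|=3 > 1)], height=3
  node 33: h_left=-1, h_right=3, diff=4 [FAIL (|-1-3|=4 > 1)], height=4
  node 32: h_left=-1, h_right=4, diff=5 [FAIL (|-1-4|=5 > 1)], height=5
  node 31: h_left=-1, h_right=5, diff=6 [FAIL (|-1-5|=6 > 1)], height=6
  node 12: h_left=-1, h_right=6, diff=7 [FAIL (|-1-6|=7 > 1)], height=7
Node 44 violates the condition: |-1 - 1| = 2 > 1.
Result: Not balanced
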